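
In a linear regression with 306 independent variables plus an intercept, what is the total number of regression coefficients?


Each predictor gets one coefficient, plus one intercept.
Total parameters = 306 + 1 = 307.

307


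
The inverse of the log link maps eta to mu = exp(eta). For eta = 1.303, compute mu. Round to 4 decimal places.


Apply the inverse link:
mu = e^1.303 = 3.6803.

3.6803


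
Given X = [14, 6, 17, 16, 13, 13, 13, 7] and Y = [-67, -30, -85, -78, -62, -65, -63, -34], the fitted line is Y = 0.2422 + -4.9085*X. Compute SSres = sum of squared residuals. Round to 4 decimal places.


Predicted values from Y = 0.2422 + -4.9085*X.
Residuals: [1.4768, -0.7912, -1.7977, 0.2938, 1.5683, -1.4317, 0.5683, 0.1173].
SSres = 10.9710.

10.9710


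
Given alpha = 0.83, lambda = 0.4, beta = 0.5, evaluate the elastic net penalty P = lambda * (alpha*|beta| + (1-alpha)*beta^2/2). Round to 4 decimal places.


alpha * |beta| = 0.83 * 0.5 = 0.4150.
(1-alpha) * beta^2/2 = 0.17 * 0.2500/2 = 0.0213.
Total = 0.4 * (0.4150 + 0.0213) = 0.1745.

0.1745


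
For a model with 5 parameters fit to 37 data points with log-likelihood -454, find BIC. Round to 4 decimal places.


Compute k*ln(n) = 5*ln(37) = 5*3.610918 = 18.054590.
Then -2*loglik = 908.
BIC = 18.054590 + 908 = 926.054590, which rounds to 926.0546.

926.0546


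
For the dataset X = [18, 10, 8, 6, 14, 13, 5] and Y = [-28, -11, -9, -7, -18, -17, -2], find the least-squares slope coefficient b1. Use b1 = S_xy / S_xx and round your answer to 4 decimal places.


The sample means are xbar = 10.5714 and ybar = -13.1429.
Compute S_xx = 131.7143 and S_xy = -238.4286.
Slope b1 = S_xy / S_xx = -238.4286 / 131.7143 = -1.8102.

-1.8102


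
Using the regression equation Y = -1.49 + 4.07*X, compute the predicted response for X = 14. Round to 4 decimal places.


Plug X = 14 into Y = -1.49 + 4.07*X:
Y = -1.49 + 56.9800 = 55.4900.

55.4900


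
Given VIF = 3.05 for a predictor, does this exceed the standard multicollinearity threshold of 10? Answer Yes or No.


Check: VIF = 3.05 vs threshold = 10.
Since 3.05 < 10, the answer is No.

No


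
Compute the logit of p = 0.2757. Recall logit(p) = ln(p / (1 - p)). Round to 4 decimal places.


Compute the odds: 0.2757/0.7243 = 0.3806.
Take the natural log: ln(0.3806) = -0.9659.

-0.9659


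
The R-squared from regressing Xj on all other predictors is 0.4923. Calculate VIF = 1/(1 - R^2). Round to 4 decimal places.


Denominator: 1 - 0.4923 = 0.5077.
VIF = 1 / 0.5077 = 1.9697.

1.9697


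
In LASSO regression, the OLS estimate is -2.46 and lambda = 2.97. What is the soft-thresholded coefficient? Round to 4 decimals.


Check: |-2.46| = 2.46 vs lambda = 2.97.
Since |beta| <= lambda, the coefficient is set to 0.
Soft-thresholded coefficient = 0.0000.

0.0000


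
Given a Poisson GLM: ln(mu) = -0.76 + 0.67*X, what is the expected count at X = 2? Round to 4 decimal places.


Compute eta = -0.76 + 0.67 * 2 = 0.5800.
Apply inverse link: mu = e^0.5800 = 1.7860.

1.7860


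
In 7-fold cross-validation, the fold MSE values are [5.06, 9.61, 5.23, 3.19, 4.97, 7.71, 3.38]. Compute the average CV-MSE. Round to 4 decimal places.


Total MSE across folds = 39.1500.
CV-MSE = 39.1500/7 = 5.5929.

5.5929


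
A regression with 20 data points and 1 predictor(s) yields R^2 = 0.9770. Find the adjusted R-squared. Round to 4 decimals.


Adjusted R^2 = 1 - (1 - R^2) * (n-1)/(n-p-1).
(1 - R^2) = 0.0230.
(n-1)/(n-p-1) = 19/18.
(1 - R^2) * (n-1) = 0.0230 * 19 = 0.4370.
Divide by (n-p-1): 0.4370 / 18 = 0.0243.
Adj R^2 = 1 - 0.0243 = 0.9757.

0.9757


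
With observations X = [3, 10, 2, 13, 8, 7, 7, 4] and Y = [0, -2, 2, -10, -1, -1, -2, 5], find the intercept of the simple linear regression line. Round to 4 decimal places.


Compute b1 = -0.9869 from the OLS formula.
With xbar = 6.7500 and ybar = -1.1250, the intercept is:
b0 = -1.1250 - -0.9869 * 6.7500 = 5.5366.

5.5366


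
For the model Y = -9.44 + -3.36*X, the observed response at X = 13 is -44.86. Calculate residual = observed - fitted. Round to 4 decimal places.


Predicted = -9.44 + -3.36 * 13 = -53.1200.
Residual = -44.86 - -53.1200 = 8.2600.

8.2600


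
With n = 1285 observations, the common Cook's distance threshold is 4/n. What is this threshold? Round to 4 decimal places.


Cook's distance cutoff = 4/n = 4/1285.
= 0.0031.

0.0031


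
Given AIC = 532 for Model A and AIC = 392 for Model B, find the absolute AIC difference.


|AIC_A - AIC_B| = |532 - 392| = 140.
Model B is preferred (lower AIC).

140


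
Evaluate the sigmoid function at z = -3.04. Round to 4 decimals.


Compute exp(3.0400) = 20.9052.
Sigmoid = 1 / (1 + 20.9052) = 1 / 21.9052 = 0.0457.

0.0457


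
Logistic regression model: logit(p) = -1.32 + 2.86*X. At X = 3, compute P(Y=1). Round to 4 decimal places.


Compute z = -1.32 + (2.86)(3) = 7.2600.
exp(-z) = 0.0007.
P = 1/(1 + 0.0007) = 0.9993.

0.9993


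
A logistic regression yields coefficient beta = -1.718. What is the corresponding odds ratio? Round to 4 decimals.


The odds ratio is computed as:
OR = e^(-1.718) = 0.1794.

0.1794


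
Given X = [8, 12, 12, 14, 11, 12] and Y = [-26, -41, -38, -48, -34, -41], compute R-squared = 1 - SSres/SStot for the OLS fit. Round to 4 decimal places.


After computing the OLS fit (b0=4.4615, b1=-3.6923):
SSres = 12.1538, SStot = 278.0000.
R^2 = 1 - 12.1538/278.0000 = 0.9563.

0.9563


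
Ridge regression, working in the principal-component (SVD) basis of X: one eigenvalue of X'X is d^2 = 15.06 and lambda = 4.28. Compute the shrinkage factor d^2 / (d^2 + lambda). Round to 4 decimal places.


Denominator = d^2 + lambda = 15.06 + 4.28 = 19.3400.
Shrinkage = 15.06 / 19.3400 = 0.7787.

0.7787


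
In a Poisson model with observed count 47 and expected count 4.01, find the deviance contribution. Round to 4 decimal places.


First: ln(47/4.01) = 2.461356.
Then: 47 * 2.461356 = 115.683732.
y - mu = 47 - 4.01 = 42.99.
D = 2(115.683732 - 42.99) = 145.387464, which rounds to 145.3875.

145.3875


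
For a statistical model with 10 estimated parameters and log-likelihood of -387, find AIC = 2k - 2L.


AIC = 2*10 - 2*(-387).
= 20 + 774 = 794.

794


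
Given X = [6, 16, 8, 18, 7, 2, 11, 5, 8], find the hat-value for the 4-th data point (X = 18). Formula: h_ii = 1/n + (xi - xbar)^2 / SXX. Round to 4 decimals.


n = 9, xbar = 9.0000.
SXX = sum((xi - xbar)^2) = 214.0000.
h = 1/9 + (18 - 9.0000)^2 / 214.0000 = 0.4896.

0.4896


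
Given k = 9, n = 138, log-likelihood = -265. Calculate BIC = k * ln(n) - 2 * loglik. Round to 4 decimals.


ln(138) = 4.927254.
k * ln(n) = 9 * 4.927254 = 44.345286.
-2L = 530.
BIC = 44.345286 + 530 = 574.345286, which rounds to 574.3453.

574.3453


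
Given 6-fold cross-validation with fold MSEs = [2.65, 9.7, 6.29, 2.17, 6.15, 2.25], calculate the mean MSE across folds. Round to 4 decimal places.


Add all fold MSEs: 29.2100.
Divide by k = 6: 29.2100/6 = 4.8683.

4.8683


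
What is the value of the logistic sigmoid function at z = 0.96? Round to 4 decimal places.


First, exp(-0.9600) = 0.3829.
Then sigma(z) = 1/(1 + 0.3829) = 0.7231.

0.7231


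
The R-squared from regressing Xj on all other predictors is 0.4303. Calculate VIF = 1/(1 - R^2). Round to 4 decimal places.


Using VIF = 1/(1 - R^2_j):
1 - 0.4303 = 0.5697.
VIF = 1.7553.

1.7553


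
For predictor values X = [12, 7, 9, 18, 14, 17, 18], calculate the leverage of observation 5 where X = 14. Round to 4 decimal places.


Mean of X: xbar = 13.5714.
SXX = 117.7143.
For X = 14: h = 1/7 + (14 - 13.5714)^2/117.7143 = 0.1444.

0.1444


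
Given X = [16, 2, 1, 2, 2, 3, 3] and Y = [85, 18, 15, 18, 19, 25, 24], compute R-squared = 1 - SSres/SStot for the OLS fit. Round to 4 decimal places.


After computing the OLS fit (b0=9.6062, b1=4.7158):
SSres = 4.2329, SStot = 3714.8571.
R^2 = 1 - 4.2329/3714.8571 = 0.9989.

0.9989


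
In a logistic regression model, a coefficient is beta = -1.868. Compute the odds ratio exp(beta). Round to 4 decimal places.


The odds ratio is computed as:
OR = e^(-1.868) = 0.1544.

0.1544


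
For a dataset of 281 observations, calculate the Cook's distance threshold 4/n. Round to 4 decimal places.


The threshold is 4/n.
4/281 = 0.0142.

0.0142


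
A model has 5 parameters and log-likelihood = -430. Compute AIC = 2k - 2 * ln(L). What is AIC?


AIC = 2k - 2*loglik = 2(5) - 2(-430).
= 10 + 860 = 870.

870


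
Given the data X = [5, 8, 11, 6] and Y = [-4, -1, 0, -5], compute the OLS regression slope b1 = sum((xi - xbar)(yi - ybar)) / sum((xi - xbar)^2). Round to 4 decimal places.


The sample means are xbar = 7.5000 and ybar = -2.5000.
Compute S_xx = 21.0000 and S_xy = 17.0000.
Slope b1 = S_xy / S_xx = 17.0000 / 21.0000 = 0.8095.

0.8095


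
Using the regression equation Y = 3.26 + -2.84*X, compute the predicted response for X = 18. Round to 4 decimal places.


Plug X = 18 into Y = 3.26 + -2.84*X:
Y = 3.26 + -51.1200 = -47.8600.

-47.8600


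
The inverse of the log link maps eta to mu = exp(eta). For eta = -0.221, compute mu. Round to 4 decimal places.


mu = exp(eta) = exp(-0.221).
= 0.8017.

0.8017


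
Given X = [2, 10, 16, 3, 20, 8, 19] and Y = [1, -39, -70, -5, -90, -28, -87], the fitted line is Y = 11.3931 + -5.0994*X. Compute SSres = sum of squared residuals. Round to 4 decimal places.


Compute predicted values, then residuals = yi - yhat_i.
Residuals: [-0.1943, 0.6009, 0.1973, -1.0949, 0.5949, 1.4021, -1.5045].
SSres = sum(residual^2) = 6.2199.

6.2199


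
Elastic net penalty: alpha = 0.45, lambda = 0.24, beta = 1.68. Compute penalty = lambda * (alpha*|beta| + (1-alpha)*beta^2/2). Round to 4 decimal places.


alpha * |beta| = 0.45 * 1.68 = 0.7560.
(1-alpha) * beta^2/2 = 0.55 * 2.8224/2 = 0.7762.
Total = 0.24 * (0.7560 + 0.7762) = 0.3677.

0.3677


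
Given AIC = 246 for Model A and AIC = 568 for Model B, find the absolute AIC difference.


Absolute difference = |246 - 568| = 322.
The model with lower AIC (A) is preferred.

322


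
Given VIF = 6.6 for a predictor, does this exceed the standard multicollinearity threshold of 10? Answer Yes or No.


Check: VIF = 6.6 vs threshold = 10.
Since 6.6 < 10, the answer is No.

No


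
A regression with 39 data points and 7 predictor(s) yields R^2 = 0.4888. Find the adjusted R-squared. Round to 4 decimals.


Using the formula:
(1 - 0.4888) = 0.5112.
Multiply by 38/31: 0.5112 * 38 = 19.4256, then 19.4256 / 31 = 0.6266.
Adj R^2 = 1 - 0.6266 = 0.3734.

0.3734


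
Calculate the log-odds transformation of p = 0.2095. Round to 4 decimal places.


The odds are p/(1-p) = 0.2095 / 0.7905 = 0.2650.
logit(p) = ln(0.2650) = -1.3279.

-1.3279


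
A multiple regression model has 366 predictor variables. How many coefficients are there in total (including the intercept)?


Including the intercept, the model has 366 predictor coefficients + 1 intercept.
Total = 367.

367


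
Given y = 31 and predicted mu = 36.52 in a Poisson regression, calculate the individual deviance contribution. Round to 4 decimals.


Compute y*ln(y/mu) = 31*ln(31/36.52) = 31*-0.163873 = -5.080063.
y - mu = -5.52.
D = 2*(-5.080063 - (-5.52)) = 0.879874, which rounds to 0.8799.

0.8799


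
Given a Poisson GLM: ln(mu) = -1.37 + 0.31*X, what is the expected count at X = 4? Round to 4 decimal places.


Compute eta = -1.37 + 0.31 * 4 = -0.1300.
Apply inverse link: mu = e^-0.1300 = 0.8781.

0.8781


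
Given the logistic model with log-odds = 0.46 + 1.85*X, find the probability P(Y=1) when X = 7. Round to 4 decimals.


z = 0.46 + 1.85 * 7 = 13.4100.
Sigmoid: P = 1 / (1 + exp(-13.4100)) = 1.0000.

1.0000


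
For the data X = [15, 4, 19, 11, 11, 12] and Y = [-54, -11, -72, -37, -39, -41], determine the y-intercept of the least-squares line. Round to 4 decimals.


Compute b1 = -4.0484 from the OLS formula.
With xbar = 12.0000 and ybar = -42.3333, the intercept is:
b0 = -42.3333 - -4.0484 * 12.0000 = 6.2473.

6.2473


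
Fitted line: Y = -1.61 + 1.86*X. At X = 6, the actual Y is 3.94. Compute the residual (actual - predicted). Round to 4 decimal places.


Predicted = -1.61 + 1.86 * 6 = 9.5500.
Residual = 3.94 - 9.5500 = -5.6100.

-5.6100


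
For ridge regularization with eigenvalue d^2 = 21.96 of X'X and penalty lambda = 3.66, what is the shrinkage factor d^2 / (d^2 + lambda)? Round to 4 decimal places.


Denominator = d^2 + lambda = 21.96 + 3.66 = 25.6200.
Shrinkage = 21.96 / 25.6200 = 0.8571.

0.8571


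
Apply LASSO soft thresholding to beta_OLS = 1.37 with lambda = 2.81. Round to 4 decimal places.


|beta_OLS| = 1.37.
lambda = 2.81.
Since |beta| <= lambda, the coefficient is set to 0.
Result = 0.0000.

0.0000


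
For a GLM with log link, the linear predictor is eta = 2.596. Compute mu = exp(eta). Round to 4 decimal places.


Apply the inverse link:
mu = e^2.596 = 13.4100.

13.4100


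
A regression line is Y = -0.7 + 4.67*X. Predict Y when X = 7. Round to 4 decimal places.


Substitute X = 7 into the equation:
Y = -0.7 + 4.67 * 7 = -0.7 + 32.6900 = 31.9900.

31.9900


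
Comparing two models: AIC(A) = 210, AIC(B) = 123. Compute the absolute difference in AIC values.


Absolute difference = |210 - 123| = 87.
The model with lower AIC (B) is preferred.

87


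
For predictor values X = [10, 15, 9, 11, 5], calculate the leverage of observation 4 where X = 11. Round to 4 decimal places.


n = 5, xbar = 10.0000.
SXX = sum((xi - xbar)^2) = 52.0000.
h = 1/5 + (11 - 10.0000)^2 / 52.0000 = 0.2192.

0.2192


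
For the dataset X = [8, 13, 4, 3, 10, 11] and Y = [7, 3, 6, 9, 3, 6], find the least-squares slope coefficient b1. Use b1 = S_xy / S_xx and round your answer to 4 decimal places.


The sample means are xbar = 8.1667 and ybar = 5.6667.
Compute S_xx = 78.8333 and S_xy = -35.6667.
Slope b1 = S_xy / S_xx = -35.6667 / 78.8333 = -0.4524.

-0.4524


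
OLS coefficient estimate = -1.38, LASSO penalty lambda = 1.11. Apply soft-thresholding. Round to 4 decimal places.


Absolute value: |-1.38| = 1.38.
Compare to lambda = 1.11.
Since |beta| > lambda, coefficient = sign(beta)*(|beta| - lambda) = -0.2700.

-0.2700


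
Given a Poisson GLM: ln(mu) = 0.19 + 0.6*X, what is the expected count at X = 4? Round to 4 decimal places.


Compute eta = 0.19 + 0.6 * 4 = 2.5900.
Apply inverse link: mu = e^2.5900 = 13.3298.

13.3298


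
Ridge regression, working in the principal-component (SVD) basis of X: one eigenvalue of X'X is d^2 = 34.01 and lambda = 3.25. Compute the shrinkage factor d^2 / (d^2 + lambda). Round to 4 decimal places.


d^2 + lambda = 34.01 + 3.25 = 37.2600.
Shrinkage factor = 34.01/37.2600 = 0.9128.

0.9128


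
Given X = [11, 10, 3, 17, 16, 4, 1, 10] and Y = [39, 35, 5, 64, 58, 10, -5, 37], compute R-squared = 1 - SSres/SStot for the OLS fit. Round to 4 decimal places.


Fit the OLS line: b0 = -7.5430, b1 = 4.2131.
SSres = 12.7930.
SStot = 4343.8750.
R^2 = 1 - 12.7930/4343.8750 = 0.9971.

0.9971


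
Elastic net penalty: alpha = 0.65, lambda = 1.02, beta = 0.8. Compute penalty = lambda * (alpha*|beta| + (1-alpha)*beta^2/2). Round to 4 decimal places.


alpha * |beta| = 0.65 * 0.8 = 0.5200.
(1-alpha) * beta^2/2 = 0.35 * 0.6400/2 = 0.1120.
Total = 1.02 * (0.5200 + 0.1120) = 0.6446.

0.6446


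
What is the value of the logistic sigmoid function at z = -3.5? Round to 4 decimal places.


First, exp(3.5000) = 33.1155.
Then sigma(z) = 1/(1 + 33.1155) = 0.0293.

0.0293


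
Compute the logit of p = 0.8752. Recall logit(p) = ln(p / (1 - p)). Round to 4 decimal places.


Compute the odds: 0.8752/0.1248 = 7.0128.
Take the natural log: ln(7.0128) = 1.9477.

1.9477


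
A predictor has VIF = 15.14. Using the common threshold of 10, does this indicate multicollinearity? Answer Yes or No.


Compare VIF = 15.14 to the threshold of 10.
15.14 >= 10, so the answer is Yes.

Yes


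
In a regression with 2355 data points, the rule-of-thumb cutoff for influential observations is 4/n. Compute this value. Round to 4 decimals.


Cook's distance cutoff = 4/n = 4/2355.
= 0.0017.

0.0017


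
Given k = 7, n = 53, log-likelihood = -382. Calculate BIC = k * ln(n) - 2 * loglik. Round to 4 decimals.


k * ln(n) = 7 * ln(53) = 7 * 3.970292 = 27.792044.
-2 * loglik = -2 * (-382) = 764.
BIC = 27.792044 + 764 = 791.792044, which rounds to 791.7920.

791.7920


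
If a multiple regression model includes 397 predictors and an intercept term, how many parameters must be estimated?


Total coefficients = number of predictors + 1 (for the intercept).
= 397 + 1 = 398.

398


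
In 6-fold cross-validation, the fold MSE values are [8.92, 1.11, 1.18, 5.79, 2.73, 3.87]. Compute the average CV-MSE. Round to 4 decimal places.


Add all fold MSEs: 23.6000.
Divide by k = 6: 23.6000/6 = 3.9333.

3.9333


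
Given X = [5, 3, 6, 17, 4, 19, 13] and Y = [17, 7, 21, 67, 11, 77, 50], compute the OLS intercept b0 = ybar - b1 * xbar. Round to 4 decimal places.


First find the slope: b1 = 4.3044.
Means: xbar = 9.5714, ybar = 35.7143.
b0 = ybar - b1 * xbar = 35.7143 - 4.3044 * 9.5714 = -5.4854.

-5.4854


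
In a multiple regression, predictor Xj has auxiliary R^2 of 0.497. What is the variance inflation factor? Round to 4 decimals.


Denominator: 1 - 0.497 = 0.503.
VIF = 1 / 0.503 = 1.9881.

1.9881


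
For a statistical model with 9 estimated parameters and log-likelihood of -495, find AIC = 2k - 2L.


AIC = 2k - 2*loglik = 2(9) - 2(-495).
= 18 + 990 = 1008.

1008


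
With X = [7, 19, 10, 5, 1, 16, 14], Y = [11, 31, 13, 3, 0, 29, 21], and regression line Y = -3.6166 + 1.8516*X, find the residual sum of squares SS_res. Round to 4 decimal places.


Compute predicted values, then residuals = yi - yhat_i.
Residuals: [1.6554, -0.5638, -1.8994, -2.6414, 1.7650, 2.9910, -1.3058].
SSres = sum(residual^2) = 27.4094.

27.4094


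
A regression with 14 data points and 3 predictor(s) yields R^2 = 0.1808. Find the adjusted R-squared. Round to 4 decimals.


Adjusted R^2 = 1 - (1 - R^2) * (n-1)/(n-p-1).
(1 - R^2) = 0.8192.
(n-1)/(n-p-1) = 13/10.
(1 - R^2) * (n-1) = 0.8192 * 13 = 10.6496.
Divide by (n-p-1): 10.6496 / 10 = 1.0650.
Adj R^2 = 1 - 1.0650 = -0.0650.

-0.0650


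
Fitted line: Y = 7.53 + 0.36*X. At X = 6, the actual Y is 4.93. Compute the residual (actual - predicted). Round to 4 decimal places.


Fitted value at X = 6 is yhat = 7.53 + 0.36*6 = 9.6900.
Residual = 4.93 - 9.6900 = -4.7600.

-4.7600


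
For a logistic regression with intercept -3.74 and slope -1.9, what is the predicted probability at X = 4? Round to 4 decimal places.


z = -3.74 + -1.9 * 4 = -11.3400.
Sigmoid: P = 1 / (1 + exp(11.3400)) = 0.0000.

0.0000


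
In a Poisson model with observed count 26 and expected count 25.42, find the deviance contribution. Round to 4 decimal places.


y/mu = 26/25.42 = 1.022817 (approx.), and ln(26/25.42) = 0.022560.
y * ln(y/mu) = 26 * 0.022560 = 0.586560.
y - mu = 0.58.
D = 2 * (0.586560 - 0.58) = 0.013120, which rounds to 0.0131.

0.0131


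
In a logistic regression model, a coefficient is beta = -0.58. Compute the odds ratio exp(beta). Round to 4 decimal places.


The odds ratio is computed as:
OR = e^(-0.58) = 0.5599.

0.5599


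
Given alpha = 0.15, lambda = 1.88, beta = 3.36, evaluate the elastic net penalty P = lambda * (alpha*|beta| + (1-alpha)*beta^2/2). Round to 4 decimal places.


L1 component = 0.15 * |3.36| = 0.5040.
L2 component = 0.85 * 3.36^2 / 2 = 4.7981.
Penalty = 1.88 * (0.5040 + 4.7981) = 1.88 * 5.3021 = 9.9679.

9.9679


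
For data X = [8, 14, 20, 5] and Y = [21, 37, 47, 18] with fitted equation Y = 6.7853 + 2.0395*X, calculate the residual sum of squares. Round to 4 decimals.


Compute predicted values, then residuals = yi - yhat_i.
Residuals: [-2.1013, 1.6617, -0.5753, 1.0172].
SSres = sum(residual^2) = 8.5424.

8.5424


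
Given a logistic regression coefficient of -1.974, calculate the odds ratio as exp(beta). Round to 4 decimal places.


The odds ratio is computed as:
OR = e^(-1.974) = 0.1389.

0.1389


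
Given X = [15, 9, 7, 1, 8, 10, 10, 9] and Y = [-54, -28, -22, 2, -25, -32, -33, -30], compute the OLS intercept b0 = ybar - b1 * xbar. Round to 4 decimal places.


First find the slope: b1 = -3.9599.
Means: xbar = 8.6250, ybar = -27.7500.
b0 = ybar - b1 * xbar = -27.7500 - -3.9599 * 8.6250 = 6.4038.

6.4038


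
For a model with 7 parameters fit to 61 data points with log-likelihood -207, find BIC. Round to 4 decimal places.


ln(61) = 4.110874.
k * ln(n) = 7 * 4.110874 = 28.776118.
-2L = 414.
BIC = 28.776118 + 414 = 442.776118, which rounds to 442.7761.

442.7761


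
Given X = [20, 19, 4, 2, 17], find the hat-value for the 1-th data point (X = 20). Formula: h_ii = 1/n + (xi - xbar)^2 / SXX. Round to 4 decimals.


Compute xbar = 12.4000 with n = 5 observations.
SXX = 301.2000.
Leverage = 1/5 + (20 - 12.4000)^2/301.2000 = 0.3918.

0.3918


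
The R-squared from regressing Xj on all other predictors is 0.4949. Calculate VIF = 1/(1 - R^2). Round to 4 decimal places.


Denominator: 1 - 0.4949 = 0.5051.
VIF = 1 / 0.5051 = 1.9798.

1.9798


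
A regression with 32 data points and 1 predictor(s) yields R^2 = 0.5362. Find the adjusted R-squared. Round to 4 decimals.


Using the formula:
(1 - 0.5362) = 0.4638.
Multiply by 31/30: 0.4638 * 31 = 14.3778, then 14.3778 / 30 = 0.4793.
Adj R^2 = 1 - 0.4793 = 0.5207.

0.5207


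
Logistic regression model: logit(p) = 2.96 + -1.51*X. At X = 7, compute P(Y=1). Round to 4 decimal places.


z = 2.96 + -1.51 * 7 = -7.6100.
Sigmoid: P = 1 / (1 + exp(7.6100)) = 0.0005.

0.0005


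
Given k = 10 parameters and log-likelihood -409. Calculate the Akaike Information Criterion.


AIC = 2*10 - 2*(-409).
= 20 + 818 = 838.

838


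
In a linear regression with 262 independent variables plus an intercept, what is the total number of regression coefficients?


Each predictor gets one coefficient, plus one intercept.
Total parameters = 262 + 1 = 263.

263


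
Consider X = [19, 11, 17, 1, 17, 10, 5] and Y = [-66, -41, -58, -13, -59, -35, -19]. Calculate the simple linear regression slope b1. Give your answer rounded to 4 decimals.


Calculate xbar = 11.4286, ybar = -41.5714.
S_xx = 271.7143, S_xy = -826.2857.
Using b1 = S_xy / S_xx = -826.2857 / 271.7143, we get b1 = -3.0410.

-3.0410


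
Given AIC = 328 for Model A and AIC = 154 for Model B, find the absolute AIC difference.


|AIC_A - AIC_B| = |328 - 154| = 174.
Model B is preferred (lower AIC).

174


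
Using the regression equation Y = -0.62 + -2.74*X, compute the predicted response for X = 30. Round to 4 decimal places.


Plug X = 30 into Y = -0.62 + -2.74*X:
Y = -0.62 + -82.2000 = -82.8200.

-82.8200


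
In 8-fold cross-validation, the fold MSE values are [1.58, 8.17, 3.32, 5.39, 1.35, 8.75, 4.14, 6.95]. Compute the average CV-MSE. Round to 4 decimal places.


Total MSE across folds = 39.6500.
CV-MSE = 39.6500/8 = 4.9563.

4.9563


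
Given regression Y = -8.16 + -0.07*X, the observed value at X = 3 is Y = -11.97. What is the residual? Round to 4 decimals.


Fitted value at X = 3 is yhat = -8.16 + -0.07*3 = -8.3700.
Residual = -11.97 - -8.3700 = -3.6000.

-3.6000


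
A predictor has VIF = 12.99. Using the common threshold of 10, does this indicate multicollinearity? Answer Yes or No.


Check: VIF = 12.99 vs threshold = 10.
Since 12.99 >= 10, the answer is Yes.

Yes


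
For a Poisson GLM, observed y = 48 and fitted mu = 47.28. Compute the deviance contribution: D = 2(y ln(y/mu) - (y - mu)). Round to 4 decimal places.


Compute y*ln(y/mu) = 48*ln(48/47.28) = 48*0.015114 = 0.725472.
y - mu = 0.72.
D = 2*(0.725472 - (0.72)) = 0.010944, which rounds to 0.0109.

0.0109


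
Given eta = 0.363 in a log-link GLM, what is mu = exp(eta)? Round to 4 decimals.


The inverse log link gives:
mu = exp(0.363) = 1.4376.

1.4376


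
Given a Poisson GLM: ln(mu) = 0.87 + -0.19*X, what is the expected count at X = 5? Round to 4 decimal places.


eta = 0.87 + -0.19 * 5 = -0.0800.
mu = exp(-0.0800) = 0.9231.

0.9231


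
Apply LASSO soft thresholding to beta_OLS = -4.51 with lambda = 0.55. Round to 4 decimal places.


Check: |-4.51| = 4.51 vs lambda = 0.55.
Since |beta| > lambda, coefficient = sign(beta)*(|beta| - lambda) = -3.9600.
Soft-thresholded coefficient = -3.9600.

-3.9600


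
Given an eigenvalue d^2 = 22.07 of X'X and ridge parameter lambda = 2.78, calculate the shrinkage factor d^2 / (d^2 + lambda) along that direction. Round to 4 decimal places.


Compute the denominator: 22.07 + 2.78 = 24.8500.
Shrinkage factor = 22.07 / 24.8500 = 0.8881.

0.8881


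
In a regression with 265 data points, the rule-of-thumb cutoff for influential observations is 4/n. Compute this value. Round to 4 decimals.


Using the rule of thumb:
Threshold = 4 / 265 = 0.0151.

0.0151


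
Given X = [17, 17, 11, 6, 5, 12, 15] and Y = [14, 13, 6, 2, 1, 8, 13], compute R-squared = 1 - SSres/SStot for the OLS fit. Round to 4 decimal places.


After computing the OLS fit (b0=-4.7199, b1=1.0848):
SSres = 4.3866, SStot = 174.8571.
R^2 = 1 - 4.3866/174.8571 = 0.9749.

0.9749


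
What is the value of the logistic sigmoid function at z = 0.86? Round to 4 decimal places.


Compute exp(-0.8600) = 0.4232.
Sigmoid = 1 / (1 + 0.4232) = 1 / 1.4232 = 0.7027.

0.7027


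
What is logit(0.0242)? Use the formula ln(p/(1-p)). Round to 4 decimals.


Compute the odds: 0.0242/0.9758 = 0.0248.
Take the natural log: ln(0.0248) = -3.6969.

-3.6969


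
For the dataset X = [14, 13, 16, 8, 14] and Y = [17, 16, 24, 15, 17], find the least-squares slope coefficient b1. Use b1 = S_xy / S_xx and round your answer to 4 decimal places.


Calculate xbar = 13.0000, ybar = 17.8000.
S_xx = 36.0000, S_xy = 31.0000.
Using b1 = S_xy / S_xx = 31.0000 / 36.0000, we get b1 = 0.8611.

0.8611


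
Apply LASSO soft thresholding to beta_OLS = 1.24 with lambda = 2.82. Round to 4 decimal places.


Absolute value: |1.24| = 1.24.
Compare to lambda = 2.82.
Since |beta| <= lambda, the coefficient is set to 0.

0.0000


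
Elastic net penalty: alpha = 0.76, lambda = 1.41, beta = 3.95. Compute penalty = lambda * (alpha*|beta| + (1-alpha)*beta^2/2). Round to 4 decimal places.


alpha * |beta| = 0.76 * 3.95 = 3.0020.
(1-alpha) * beta^2/2 = 0.24 * 15.6025/2 = 1.8723.
Total = 1.41 * (3.0020 + 1.8723) = 6.8728.

6.8728


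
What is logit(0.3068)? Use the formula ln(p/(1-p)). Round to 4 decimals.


Compute the odds: 0.3068/0.6932 = 0.4426.
Take the natural log: ln(0.4426) = -0.8151.

-0.8151


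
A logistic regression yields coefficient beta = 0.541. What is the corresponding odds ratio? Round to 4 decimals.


exp(0.541) = 1.7177.
So the odds ratio is 1.7177.

1.7177


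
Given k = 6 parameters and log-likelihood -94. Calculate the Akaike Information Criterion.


Compute:
2k = 2*6 = 12.
-2*loglik = -2*(-94) = 188.
AIC = 12 + 188 = 200.

200


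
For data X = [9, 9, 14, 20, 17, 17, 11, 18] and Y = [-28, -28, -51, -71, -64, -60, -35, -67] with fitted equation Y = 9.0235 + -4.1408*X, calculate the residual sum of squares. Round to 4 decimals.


Compute predicted values, then residuals = yi - yhat_i.
Residuals: [0.2437, 0.2437, -2.0523, 2.7925, -2.6299, 1.3701, 1.5253, -1.4891].
SSres = sum(residual^2) = 25.4663.

25.4663


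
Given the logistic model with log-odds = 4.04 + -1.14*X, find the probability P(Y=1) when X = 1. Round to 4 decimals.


z = 4.04 + -1.14 * 1 = 2.9000.
Sigmoid: P = 1 / (1 + exp(-2.9000)) = 0.9478.

0.9478


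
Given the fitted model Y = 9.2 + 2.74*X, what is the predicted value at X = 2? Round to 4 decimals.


Predicted value:
Y = 9.2 + (2.74)(2) = 9.2 + 5.4800 = 14.6800.

14.6800


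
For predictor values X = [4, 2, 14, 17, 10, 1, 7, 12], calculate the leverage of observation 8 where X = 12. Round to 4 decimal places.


n = 8, xbar = 8.3750.
SXX = sum((xi - xbar)^2) = 237.8750.
h = 1/8 + (12 - 8.3750)^2 / 237.8750 = 0.1802.

0.1802


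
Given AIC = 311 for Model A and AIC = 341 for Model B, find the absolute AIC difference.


Compute |311 - 341| = 30.
Model A has the smaller AIC.

30


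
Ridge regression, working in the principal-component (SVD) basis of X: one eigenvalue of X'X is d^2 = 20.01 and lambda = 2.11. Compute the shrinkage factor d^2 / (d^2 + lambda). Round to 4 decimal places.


Compute the denominator: 20.01 + 2.11 = 22.1200.
Shrinkage factor = 20.01 / 22.1200 = 0.9046.

0.9046


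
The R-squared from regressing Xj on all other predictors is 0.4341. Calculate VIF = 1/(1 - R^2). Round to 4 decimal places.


Using VIF = 1/(1 - R^2_j):
1 - 0.4341 = 0.5659.
VIF = 1.7671.

1.7671


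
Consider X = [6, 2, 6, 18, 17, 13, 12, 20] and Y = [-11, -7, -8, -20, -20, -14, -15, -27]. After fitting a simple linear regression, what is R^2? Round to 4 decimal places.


Fit the OLS line: b0 = -3.5395, b1 = -0.9966.
SSres = 27.9966.
SStot = 323.5000.
R^2 = 1 - 27.9966/323.5000 = 0.9135.

0.9135


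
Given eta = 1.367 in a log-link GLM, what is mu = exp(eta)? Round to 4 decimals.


mu = exp(eta) = exp(1.367).
= 3.9236.

3.9236


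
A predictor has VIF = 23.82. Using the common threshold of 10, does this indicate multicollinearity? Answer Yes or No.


The threshold is 10.
VIF = 23.82 is >= 10.
Multicollinearity indication: Yes.

Yes


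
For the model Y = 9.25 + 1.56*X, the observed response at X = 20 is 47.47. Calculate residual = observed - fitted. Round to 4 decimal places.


Compute yhat = 9.25 + (1.56)(20) = 40.4500.
Residual = actual - predicted = 47.47 - 40.4500 = 7.0200.

7.0200


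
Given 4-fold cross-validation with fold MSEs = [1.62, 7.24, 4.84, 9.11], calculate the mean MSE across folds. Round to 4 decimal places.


Total MSE across folds = 22.8100.
CV-MSE = 22.8100/4 = 5.7025.

5.7025


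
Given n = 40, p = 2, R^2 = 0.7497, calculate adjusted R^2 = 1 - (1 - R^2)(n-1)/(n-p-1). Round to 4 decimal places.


Using the formula:
(1 - 0.7497) = 0.2503.
Multiply by 39/37: 0.2503 * 39 = 9.7617, then 9.7617 / 37 = 0.2638.
Adj R^2 = 1 - 0.2638 = 0.7362.

0.7362


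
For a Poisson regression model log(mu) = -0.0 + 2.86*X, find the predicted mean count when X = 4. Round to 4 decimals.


eta = -0.0 + 2.86 * 4 = 11.4400.
mu = exp(11.4400) = 92967.0120.

92967.0120


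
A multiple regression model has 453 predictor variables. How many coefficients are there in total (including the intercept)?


Total coefficients = number of predictors + 1 (for the intercept).
= 453 + 1 = 454.

454


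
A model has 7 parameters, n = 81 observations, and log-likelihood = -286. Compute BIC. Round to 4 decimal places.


ln(81) = 4.394449.
k * ln(n) = 7 * 4.394449 = 30.761143.
-2L = 572.
BIC = 30.761143 + 572 = 602.761143, which rounds to 602.7611.

602.7611


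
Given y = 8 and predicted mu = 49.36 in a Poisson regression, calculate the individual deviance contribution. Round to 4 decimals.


y/mu = 8/49.36 = 0.162075 (approx.), and ln(8/49.36) = -1.819699.
y * ln(y/mu) = 8 * -1.819699 = -14.557592.
y - mu = -41.36.
D = 2 * (-14.557592 - -41.36) = 53.604816, which rounds to 53.6048.

53.6048


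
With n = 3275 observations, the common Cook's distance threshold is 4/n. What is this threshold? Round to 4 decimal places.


Using the rule of thumb:
Threshold = 4 / 3275 = 0.0012.

0.0012


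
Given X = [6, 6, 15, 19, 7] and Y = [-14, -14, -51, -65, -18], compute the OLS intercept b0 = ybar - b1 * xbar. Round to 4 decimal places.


The slope is b1 = -3.9725.
Sample means are xbar = 10.6000 and ybar = -32.4000.
Intercept: b0 = -32.4000 - (-3.9725)(10.6000) = 9.7080.

9.7080


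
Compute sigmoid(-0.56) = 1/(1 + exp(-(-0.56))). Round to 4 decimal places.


Compute exp(0.5600) = 1.7507.
Sigmoid = 1 / (1 + 1.7507) = 1 / 2.7507 = 0.3635.

0.3635


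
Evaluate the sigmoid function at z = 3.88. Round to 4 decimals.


exp(-3.8800) = 0.0207.
1 + exp(-z) = 1.0207.
sigmoid = 1/1.0207 = 0.9798.

0.9798


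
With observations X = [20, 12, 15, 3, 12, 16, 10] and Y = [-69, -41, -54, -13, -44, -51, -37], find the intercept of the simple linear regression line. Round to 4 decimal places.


First find the slope: b1 = -3.2055.
Means: xbar = 12.5714, ybar = -44.1429.
b0 = ybar - b1 * xbar = -44.1429 - -3.2055 * 12.5714 = -3.8453.

-3.8453


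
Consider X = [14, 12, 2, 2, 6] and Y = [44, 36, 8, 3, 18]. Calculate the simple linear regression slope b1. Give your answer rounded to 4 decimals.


First compute the means: xbar = 7.2000, ybar = 21.8000.
Then S_xx = sum((xi - xbar)^2) = 124.8000.
S_xy = sum((xi - xbar)(yi - ybar)) = 393.2000.
b1 = S_xy / S_xx = 393.2000 / 124.8000 = 3.1506.

3.1506


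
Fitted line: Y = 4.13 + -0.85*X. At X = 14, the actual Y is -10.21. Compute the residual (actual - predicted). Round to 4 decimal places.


Fitted value at X = 14 is yhat = 4.13 + -0.85*14 = -7.7700.
Residual = -10.21 - -7.7700 = -2.4400.

-2.4400


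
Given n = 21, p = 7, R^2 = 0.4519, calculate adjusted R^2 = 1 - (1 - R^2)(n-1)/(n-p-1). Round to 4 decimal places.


Using the formula:
(1 - 0.4519) = 0.5481.
Multiply by 20/13: 0.5481 * 20 = 10.9620, then 10.9620 / 13 = 0.8432.
Adj R^2 = 1 - 0.8432 = 0.1568.

0.1568


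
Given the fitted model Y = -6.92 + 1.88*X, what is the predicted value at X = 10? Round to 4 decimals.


Substitute X = 10 into the equation:
Y = -6.92 + 1.88 * 10 = -6.92 + 18.8000 = 11.8800.

11.8800


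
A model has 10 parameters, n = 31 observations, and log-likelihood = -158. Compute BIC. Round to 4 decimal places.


ln(31) = 3.433987.
k * ln(n) = 10 * 3.433987 = 34.339870.
-2L = 316.
BIC = 34.339870 + 316 = 350.339870, which rounds to 350.3399.

350.3399


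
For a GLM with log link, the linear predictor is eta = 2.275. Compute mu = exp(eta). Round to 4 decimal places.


The inverse log link gives:
mu = exp(2.275) = 9.7279.

9.7279


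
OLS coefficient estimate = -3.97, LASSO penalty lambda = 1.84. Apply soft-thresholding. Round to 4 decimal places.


Check: |-3.97| = 3.97 vs lambda = 1.84.
Since |beta| > lambda, coefficient = sign(beta)*(|beta| - lambda) = -2.1300.
Soft-thresholded coefficient = -2.1300.

-2.1300


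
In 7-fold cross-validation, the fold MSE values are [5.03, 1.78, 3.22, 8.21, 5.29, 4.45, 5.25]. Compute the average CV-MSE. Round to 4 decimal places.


Total MSE across folds = 33.2300.
CV-MSE = 33.2300/7 = 4.7471.

4.7471


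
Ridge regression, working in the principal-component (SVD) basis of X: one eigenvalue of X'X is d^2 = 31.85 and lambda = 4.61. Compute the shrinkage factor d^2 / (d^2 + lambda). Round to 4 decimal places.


Compute the denominator: 31.85 + 4.61 = 36.4600.
Shrinkage factor = 31.85 / 36.4600 = 0.8736.

0.8736


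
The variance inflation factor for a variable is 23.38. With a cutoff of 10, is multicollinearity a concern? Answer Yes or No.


The threshold is 10.
VIF = 23.38 is >= 10.
Multicollinearity indication: Yes.

Yes


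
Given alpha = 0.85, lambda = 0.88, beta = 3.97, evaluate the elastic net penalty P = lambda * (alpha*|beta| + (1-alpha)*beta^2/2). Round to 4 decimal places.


alpha * |beta| = 0.85 * 3.97 = 3.3745.
(1-alpha) * beta^2/2 = 0.15 * 15.7609/2 = 1.1821.
Total = 0.88 * (3.3745 + 1.1821) = 4.0098.

4.0098


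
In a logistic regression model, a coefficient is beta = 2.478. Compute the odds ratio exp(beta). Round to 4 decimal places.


The odds ratio is computed as:
OR = e^(2.478) = 11.9174.

11.9174


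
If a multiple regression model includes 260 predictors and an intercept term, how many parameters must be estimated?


Including the intercept, the model has 260 predictor coefficients + 1 intercept.
Total = 261.

261


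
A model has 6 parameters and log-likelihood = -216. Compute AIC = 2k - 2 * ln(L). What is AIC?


Compute:
2k = 2*6 = 12.
-2*loglik = -2*(-216) = 432.
AIC = 12 + 432 = 444.

444


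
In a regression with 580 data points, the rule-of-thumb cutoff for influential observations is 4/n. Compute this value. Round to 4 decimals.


Using the rule of thumb:
Threshold = 4 / 580 = 0.0069.

0.0069


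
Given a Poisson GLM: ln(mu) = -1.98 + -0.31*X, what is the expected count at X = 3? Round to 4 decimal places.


Linear predictor: eta = -1.98 + (-0.31)(3) = -2.9100.
Expected count: mu = exp(-2.9100) = 0.0545.

0.0545


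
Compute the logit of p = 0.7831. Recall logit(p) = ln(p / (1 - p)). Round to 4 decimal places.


Compute the odds: 0.7831/0.2169 = 3.6104.
Take the natural log: ln(3.6104) = 1.2838.

1.2838


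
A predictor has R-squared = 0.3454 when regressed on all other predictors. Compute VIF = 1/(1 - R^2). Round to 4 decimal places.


Using VIF = 1/(1 - R^2_j):
1 - 0.3454 = 0.6546.
VIF = 1.5277.

1.5277


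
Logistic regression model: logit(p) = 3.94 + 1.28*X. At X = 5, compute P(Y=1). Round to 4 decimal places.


Compute z = 3.94 + (1.28)(5) = 10.3400.
exp(-z) = 0.0000.
P = 1/(1 + 0.0000) = 1.0000.

1.0000


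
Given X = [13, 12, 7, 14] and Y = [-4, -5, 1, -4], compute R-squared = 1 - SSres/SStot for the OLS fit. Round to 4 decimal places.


Fit the OLS line: b0 = 6.1207, b1 = -0.7931.
SSres = 3.7586.
SStot = 22.0000.
R^2 = 1 - 3.7586/22.0000 = 0.8292.

0.8292


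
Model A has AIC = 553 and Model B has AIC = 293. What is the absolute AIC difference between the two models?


Compute |553 - 293| = 260.
Model B has the smaller AIC.

260


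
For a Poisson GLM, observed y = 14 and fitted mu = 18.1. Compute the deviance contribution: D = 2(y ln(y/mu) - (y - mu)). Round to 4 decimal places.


First: ln(14/18.1) = -0.256855.
Then: 14 * -0.256855 = -3.595970.
y - mu = 14 - 18.1 = -4.1.
D = 2(-3.595970 - -4.1) = 1.008060, which rounds to 1.0081.

1.0081


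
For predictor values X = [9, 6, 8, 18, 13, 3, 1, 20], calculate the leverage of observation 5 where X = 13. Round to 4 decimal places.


Mean of X: xbar = 9.7500.
SXX = 323.5000.
For X = 13: h = 1/8 + (13 - 9.7500)^2/323.5000 = 0.1577.

0.1577


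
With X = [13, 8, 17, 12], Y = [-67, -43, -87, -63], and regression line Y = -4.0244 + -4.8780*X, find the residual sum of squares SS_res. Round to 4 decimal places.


For each point, residual = actual - predicted.
Residuals: [0.4384, 0.0484, -0.0496, -0.4396].
Sum of squared residuals = 0.3902.

0.3902


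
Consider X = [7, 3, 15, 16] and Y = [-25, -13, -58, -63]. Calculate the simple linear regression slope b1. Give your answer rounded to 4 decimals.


First compute the means: xbar = 10.2500, ybar = -39.7500.
Then S_xx = sum((xi - xbar)^2) = 118.7500.
S_xy = sum((xi - xbar)(yi - ybar)) = -462.2500.
b1 = S_xy / S_xx = -462.2500 / 118.7500 = -3.8926.

-3.8926


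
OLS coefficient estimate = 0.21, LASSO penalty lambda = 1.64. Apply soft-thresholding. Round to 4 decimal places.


|beta_OLS| = 0.21.
lambda = 1.64.
Since |beta| <= lambda, the coefficient is set to 0.
Result = 0.0000.

0.0000


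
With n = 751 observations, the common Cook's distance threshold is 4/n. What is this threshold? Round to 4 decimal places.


The threshold is 4/n.
4/751 = 0.0053.

0.0053


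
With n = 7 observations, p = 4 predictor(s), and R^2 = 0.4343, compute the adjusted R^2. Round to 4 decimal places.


Adjusted R^2 = 1 - (1 - R^2) * (n-1)/(n-p-1).
(1 - R^2) = 0.5657.
(n-1)/(n-p-1) = 6/2.
(1 - R^2) * (n-1) = 0.5657 * 6 = 3.3942.
Divide by (n-p-1): 3.3942 / 2 = 1.6971.
Adj R^2 = 1 - 1.6971 = -0.6971.

-0.6971


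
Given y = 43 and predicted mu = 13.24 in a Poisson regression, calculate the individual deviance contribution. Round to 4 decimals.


y/mu = 43/13.24 = 3.247734 (approx.), and ln(43/13.24) = 1.177958.
y * ln(y/mu) = 43 * 1.177958 = 50.652194.
y - mu = 29.76.
D = 2 * (50.652194 - 29.76) = 41.784388, which rounds to 41.7844.

41.7844
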